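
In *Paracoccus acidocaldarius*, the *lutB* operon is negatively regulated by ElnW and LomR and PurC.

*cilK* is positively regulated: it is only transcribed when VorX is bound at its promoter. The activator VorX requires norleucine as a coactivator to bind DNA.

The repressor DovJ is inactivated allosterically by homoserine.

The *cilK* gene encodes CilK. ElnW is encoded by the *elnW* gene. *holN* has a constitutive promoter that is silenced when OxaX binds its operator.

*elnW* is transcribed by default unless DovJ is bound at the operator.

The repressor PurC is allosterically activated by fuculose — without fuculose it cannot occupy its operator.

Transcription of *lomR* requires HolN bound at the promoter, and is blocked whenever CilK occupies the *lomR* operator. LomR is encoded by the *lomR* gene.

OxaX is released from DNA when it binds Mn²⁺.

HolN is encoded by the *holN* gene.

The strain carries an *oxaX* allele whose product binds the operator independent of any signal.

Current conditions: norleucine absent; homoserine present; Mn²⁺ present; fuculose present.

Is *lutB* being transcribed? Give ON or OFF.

OFF

Homoserine is present, so DovJ is inactive.
With no repressor bound, *elnW* is transcribed.
So ElnW is produced and active.
Norleucine is absent, so VorX is inactive.
Required activator VorX is absent, so *cilK* is not transcribed.
So CilK is not produced.
OxaX is constitutively active in this strain.
With repressor OxaX bound, *holN* is not transcribed.
So HolN is not produced.
Required activator HolN is absent, so *lomR* is not transcribed.
So LomR is not produced.
Fuculose is present, so PurC is active.
With repressor ElnW bound, *lutB* is not transcribed.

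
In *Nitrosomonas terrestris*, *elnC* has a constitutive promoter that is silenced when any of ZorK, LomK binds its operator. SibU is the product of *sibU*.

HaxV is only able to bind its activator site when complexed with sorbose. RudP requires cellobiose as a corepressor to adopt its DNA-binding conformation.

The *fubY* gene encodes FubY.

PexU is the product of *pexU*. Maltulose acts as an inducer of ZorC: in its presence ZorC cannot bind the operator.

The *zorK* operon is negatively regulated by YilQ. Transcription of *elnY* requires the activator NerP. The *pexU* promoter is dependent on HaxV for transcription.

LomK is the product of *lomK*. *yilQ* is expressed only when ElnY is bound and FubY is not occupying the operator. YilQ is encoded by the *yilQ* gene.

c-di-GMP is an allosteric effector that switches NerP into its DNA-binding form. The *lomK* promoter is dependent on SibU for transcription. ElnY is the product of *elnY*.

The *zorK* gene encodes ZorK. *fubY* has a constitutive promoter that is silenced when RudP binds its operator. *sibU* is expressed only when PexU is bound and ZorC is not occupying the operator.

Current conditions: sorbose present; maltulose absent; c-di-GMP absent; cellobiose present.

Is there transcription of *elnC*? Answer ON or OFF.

OFF

c-di-GMP is absent, so NerP is inactive.
Required activator NerP is absent, so *elnY* is not transcribed.
So ElnY is not produced.
Cellobiose is present, so RudP is active.
With repressor RudP bound, *fubY* is not transcribed.
So FubY is not produced.
Required activator ElnY is absent, so *yilQ* is not transcribed.
So YilQ is not produced.
With no repressor bound, *zorK* is transcribed.
So ZorK is produced and active.
Sorbose is present, so HaxV is active.
No repressor is bound and HaxV is active, so *pexU* is transcribed.
So PexU is produced and active.
Maltulose is absent, so ZorC is active.
With repressor ZorC bound, *sibU* is not transcribed.
So SibU is not produced.
Required activator SibU is absent, so *lomK* is not transcribed.
So LomK is not produced.
With repressor ZorK bound, *elnC* is not transcribed.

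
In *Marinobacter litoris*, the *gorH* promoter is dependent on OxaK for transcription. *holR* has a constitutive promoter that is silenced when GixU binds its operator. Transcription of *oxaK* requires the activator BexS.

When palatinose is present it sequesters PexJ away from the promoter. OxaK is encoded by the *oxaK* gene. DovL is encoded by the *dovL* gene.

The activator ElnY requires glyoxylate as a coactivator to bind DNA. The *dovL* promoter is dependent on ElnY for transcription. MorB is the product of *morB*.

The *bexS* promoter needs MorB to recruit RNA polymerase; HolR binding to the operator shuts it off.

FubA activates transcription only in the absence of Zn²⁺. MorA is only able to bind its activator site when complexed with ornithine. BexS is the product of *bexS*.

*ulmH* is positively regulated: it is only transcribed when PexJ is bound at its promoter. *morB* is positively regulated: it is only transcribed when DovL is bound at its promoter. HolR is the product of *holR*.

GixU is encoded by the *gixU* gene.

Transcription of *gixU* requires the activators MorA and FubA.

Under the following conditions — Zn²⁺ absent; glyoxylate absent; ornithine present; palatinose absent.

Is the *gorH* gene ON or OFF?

Glyoxylate is absent, so ElnY is inactive.
Required activator ElnY is absent, so *dovL* is not transcribed.
So DovL is not produced.
Required activator DovL is absent, so *morB* is not transcribed.
So MorB is not produced.
Ornithine is present, so MorA is active.
Zn²⁺ is absent, so FubA is active.
No repressor is bound and MorA and FubA are active, so *gixU* is transcribed.
So GixU is produced and active.
With repressor GixU bound, *holR* is not transcribed.
So HolR is not produced.
Required activator MorB is absent, so *bexS* is not transcribed.
So BexS is not produced.
Required activator BexS is absent, so *oxaK* is not transcribed.
So OxaK is not produced.
Required activator OxaK is absent, so *gorH* is not transcribed.

OFF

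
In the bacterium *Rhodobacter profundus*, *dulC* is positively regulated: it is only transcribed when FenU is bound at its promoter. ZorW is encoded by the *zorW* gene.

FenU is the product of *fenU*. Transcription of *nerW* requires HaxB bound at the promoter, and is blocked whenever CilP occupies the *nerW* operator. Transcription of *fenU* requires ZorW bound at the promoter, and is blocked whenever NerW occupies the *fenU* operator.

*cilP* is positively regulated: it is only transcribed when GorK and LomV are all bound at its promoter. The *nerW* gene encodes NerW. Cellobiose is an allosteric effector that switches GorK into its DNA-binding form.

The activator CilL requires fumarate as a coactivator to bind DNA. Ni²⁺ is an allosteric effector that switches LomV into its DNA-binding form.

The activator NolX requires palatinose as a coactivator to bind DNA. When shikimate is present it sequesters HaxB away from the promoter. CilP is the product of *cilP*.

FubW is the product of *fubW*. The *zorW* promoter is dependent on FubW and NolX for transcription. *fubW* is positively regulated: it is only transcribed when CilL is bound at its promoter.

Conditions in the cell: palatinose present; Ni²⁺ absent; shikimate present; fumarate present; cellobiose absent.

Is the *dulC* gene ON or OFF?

Fumarate is present, so CilL is active.
No repressor is bound and CilL is active, so *fubW* is transcribed.
So FubW is produced and active.
Palatinose is present, so NolX is active.
No repressor is bound and FubW and NolX are active, so *zorW* is transcribed.
So ZorW is produced and active.
Shikimate is present, so HaxB is inactive.
Cellobiose is absent, so GorK is inactive.
Ni²⁺ is absent, so LomV is inactive.
Required activator GorK is absent, so *cilP* is not transcribed.
So CilP is not produced.
Required activator HaxB is absent, so *nerW* is not transcribed.
So NerW is not produced.
No repressor is bound and ZorW is active, so *fenU* is transcribed.
So FenU is produced and active.
No repressor is bound and FenU is active, so *dulC* is transcribed.

ON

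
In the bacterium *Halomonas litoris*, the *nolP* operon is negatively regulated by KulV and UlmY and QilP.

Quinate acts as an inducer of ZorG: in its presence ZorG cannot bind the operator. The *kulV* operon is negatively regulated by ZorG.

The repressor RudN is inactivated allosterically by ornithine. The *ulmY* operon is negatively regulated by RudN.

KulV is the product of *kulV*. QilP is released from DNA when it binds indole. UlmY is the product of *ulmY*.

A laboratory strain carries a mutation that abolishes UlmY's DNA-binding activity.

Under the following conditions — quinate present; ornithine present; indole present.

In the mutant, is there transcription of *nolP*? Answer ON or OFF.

OFF

Quinate is present, so ZorG is inactive.
With no repressor bound, *kulV* is transcribed.
So KulV is produced and active.
UlmY is non-functional in this strain, so it has no effect.
Indole is present, so QilP is inactive.
With repressor KulV bound, *nolP* is not transcribed.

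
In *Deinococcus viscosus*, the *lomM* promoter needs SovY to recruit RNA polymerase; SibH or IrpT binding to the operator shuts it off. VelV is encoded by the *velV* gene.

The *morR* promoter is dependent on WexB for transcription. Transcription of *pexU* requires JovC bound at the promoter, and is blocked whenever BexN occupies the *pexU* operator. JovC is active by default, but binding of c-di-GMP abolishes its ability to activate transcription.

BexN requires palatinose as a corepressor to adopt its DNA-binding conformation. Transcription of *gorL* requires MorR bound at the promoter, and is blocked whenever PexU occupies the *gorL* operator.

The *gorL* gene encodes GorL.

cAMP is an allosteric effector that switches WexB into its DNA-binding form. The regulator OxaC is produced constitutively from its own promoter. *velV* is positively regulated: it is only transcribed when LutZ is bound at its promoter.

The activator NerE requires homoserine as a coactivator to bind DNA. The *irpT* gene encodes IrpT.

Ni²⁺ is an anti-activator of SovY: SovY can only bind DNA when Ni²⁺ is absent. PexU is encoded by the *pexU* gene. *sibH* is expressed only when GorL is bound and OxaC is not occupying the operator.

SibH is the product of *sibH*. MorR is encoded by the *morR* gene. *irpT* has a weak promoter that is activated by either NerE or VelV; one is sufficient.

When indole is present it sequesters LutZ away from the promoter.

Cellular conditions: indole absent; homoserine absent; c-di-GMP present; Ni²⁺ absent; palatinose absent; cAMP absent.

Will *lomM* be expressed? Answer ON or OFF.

cAMP is absent, so WexB is inactive.
Required activator WexB is absent, so *morR* is not transcribed.
So MorR is not produced.
c-di-GMP is present, so JovC is inactive.
Palatinose is absent, so BexN is inactive.
Required activator JovC is absent, so *pexU* is not transcribed.
So PexU is not produced.
Required activator MorR is absent, so *gorL* is not transcribed.
So GorL is not produced.
OxaC is produced constitutively and is active.
With repressor OxaC bound, *sibH* is not transcribed.
So SibH is not produced.
Ni²⁺ is absent, so SovY is active.
Homoserine is absent, so NerE is inactive.
Indole is absent, so LutZ is active.
No repressor is bound and LutZ is active, so *velV* is transcribed.
So VelV is produced and active.
Activator VelV is present, so *irpT* is transcribed.
So IrpT is produced and active.
With repressor IrpT bound, *lomM* is not transcribed.

OFF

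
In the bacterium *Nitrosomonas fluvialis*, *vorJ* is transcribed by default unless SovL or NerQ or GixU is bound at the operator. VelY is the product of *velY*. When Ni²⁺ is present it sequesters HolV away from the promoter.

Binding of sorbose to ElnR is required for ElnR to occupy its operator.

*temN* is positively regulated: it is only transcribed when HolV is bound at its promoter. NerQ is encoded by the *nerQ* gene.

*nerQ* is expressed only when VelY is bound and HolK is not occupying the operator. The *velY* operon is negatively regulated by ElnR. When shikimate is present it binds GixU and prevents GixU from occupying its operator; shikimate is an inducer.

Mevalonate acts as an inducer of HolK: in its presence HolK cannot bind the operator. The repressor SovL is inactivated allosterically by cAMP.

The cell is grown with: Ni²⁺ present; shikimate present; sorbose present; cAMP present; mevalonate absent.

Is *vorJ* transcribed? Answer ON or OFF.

ON

cAMP is present, so SovL is inactive.
Sorbose is present, so ElnR is active.
With repressor ElnR bound, *velY* is not transcribed.
So VelY is not produced.
Mevalonate is absent, so HolK is active.
With repressor HolK bound, *nerQ* is not transcribed.
So NerQ is not produced.
Shikimate is present, so GixU is inactive.
With no repressor bound, *vorJ* is transcribed.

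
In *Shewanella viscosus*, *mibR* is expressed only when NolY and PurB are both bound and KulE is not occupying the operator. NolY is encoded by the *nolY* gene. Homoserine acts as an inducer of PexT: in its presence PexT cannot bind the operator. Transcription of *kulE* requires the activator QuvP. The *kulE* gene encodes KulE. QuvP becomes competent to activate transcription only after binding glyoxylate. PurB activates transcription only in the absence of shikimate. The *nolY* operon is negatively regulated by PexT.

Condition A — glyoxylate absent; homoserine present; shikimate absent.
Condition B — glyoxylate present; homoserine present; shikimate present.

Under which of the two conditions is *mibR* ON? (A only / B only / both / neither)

A only

Condition A:
Glyoxylate is absent, so QuvP is inactive.
Required activator QuvP is absent, so *kulE* is not transcribed.
So KulE is not produced.
Homoserine is present, so PexT is inactive.
With no repressor bound, *nolY* is transcribed.
So NolY is produced and active.
Shikimate is absent, so PurB is active.
No repressor is bound and NolY and PurB are active, so *mibR* is transcribed.
→ *mibR* is ON in A.
Condition B:
Glyoxylate is present, so QuvP is active.
No repressor is bound and QuvP is active, so *kulE* is transcribed.
So KulE is produced and active.
Homoserine is present, so PexT is inactive.
With no repressor bound, *nolY* is transcribed.
So NolY is produced and active.
Shikimate is present, so PurB is inactive.
With repressor KulE bound, *mibR* is not transcribed.
→ *mibR* is OFF in B.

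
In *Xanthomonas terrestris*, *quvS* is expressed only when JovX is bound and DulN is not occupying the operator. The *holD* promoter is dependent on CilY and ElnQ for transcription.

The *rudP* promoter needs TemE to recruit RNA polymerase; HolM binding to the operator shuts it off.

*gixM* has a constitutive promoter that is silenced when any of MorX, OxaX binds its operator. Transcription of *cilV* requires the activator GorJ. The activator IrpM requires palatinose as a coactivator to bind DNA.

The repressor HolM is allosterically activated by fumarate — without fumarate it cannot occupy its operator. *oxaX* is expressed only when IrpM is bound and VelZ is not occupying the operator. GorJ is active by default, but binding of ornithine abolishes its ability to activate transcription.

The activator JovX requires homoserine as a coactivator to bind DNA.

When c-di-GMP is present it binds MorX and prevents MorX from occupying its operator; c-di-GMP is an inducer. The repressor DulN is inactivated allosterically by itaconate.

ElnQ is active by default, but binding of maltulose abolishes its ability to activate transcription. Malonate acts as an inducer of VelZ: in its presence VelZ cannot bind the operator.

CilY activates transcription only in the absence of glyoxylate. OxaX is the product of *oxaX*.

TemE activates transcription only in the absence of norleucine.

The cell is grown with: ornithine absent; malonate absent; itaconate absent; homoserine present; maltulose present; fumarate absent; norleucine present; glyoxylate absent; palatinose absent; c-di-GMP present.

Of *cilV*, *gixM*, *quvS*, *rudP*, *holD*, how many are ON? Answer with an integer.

2

Ornithine is absent, so GorJ is active.
No repressor is bound and GorJ is active, so *cilV* is transcribed.
→ *cilV* is ON.
c-di-GMP is present, so MorX is inactive.
Palatinose is absent, so IrpM is inactive.
Malonate is absent, so VelZ is active.
With repressor VelZ bound, *oxaX* is not transcribed.
So OxaX is not produced.
With no repressor bound, *gixM* is transcribed.
→ *gixM* is ON.
Itaconate is absent, so DulN is active.
Homoserine is present, so JovX is active.
With repressor DulN bound, *quvS* is not transcribed.
→ *quvS* is OFF.
Fumarate is absent, so HolM is inactive.
Norleucine is present, so TemE is inactive.
Required activator TemE is absent, so *rudP* is not transcribed.
→ *rudP* is OFF.
Glyoxylate is absent, so CilY is active.
Maltulose is present, so ElnQ is inactive.
Required activator ElnQ is absent, so *holD* is not transcribed.
→ *holD* is OFF.
2 of the 5 genes are transcribed.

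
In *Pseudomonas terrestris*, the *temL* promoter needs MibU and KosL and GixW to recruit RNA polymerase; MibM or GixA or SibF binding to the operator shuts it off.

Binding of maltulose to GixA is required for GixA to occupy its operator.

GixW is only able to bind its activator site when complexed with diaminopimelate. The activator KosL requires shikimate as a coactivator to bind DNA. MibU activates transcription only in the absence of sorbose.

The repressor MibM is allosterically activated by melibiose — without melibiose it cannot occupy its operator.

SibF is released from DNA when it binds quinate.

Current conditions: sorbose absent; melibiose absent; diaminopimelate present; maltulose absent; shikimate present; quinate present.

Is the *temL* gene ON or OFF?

Melibiose is absent, so MibM is inactive.
Sorbose is absent, so MibU is active.
Maltulose is absent, so GixA is inactive.
Shikimate is present, so KosL is active.
Diaminopimelate is present, so GixW is active.
Quinate is present, so SibF is inactive.
No repressor is bound and MibU and KosL and GixW are active, so *temL* is transcribed.

ON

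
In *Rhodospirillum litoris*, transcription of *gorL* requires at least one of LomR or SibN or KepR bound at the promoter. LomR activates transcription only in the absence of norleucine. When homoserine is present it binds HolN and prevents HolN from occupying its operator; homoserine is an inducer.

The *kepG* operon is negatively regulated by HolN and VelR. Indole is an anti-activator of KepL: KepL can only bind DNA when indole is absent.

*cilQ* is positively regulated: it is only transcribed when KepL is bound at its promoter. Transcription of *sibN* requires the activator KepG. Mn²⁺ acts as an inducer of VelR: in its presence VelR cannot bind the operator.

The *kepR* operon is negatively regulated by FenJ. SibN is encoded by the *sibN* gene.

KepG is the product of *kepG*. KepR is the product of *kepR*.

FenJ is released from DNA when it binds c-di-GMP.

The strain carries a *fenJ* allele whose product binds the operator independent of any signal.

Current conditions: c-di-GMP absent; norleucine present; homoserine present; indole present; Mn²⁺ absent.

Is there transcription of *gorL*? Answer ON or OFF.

Norleucine is present, so LomR is inactive.
Homoserine is present, so HolN is inactive.
Mn²⁺ is absent, so VelR is active.
With repressor VelR bound, *kepG* is not transcribed.
So KepG is not produced.
Required activator KepG is absent, so *sibN* is not transcribed.
So SibN is not produced.
FenJ is constitutively active in this strain.
With repressor FenJ bound, *kepR* is not transcribed.
So KepR is not produced.
No activator is available at the *gorL* promoter, so *gorL* is not transcribed.

OFF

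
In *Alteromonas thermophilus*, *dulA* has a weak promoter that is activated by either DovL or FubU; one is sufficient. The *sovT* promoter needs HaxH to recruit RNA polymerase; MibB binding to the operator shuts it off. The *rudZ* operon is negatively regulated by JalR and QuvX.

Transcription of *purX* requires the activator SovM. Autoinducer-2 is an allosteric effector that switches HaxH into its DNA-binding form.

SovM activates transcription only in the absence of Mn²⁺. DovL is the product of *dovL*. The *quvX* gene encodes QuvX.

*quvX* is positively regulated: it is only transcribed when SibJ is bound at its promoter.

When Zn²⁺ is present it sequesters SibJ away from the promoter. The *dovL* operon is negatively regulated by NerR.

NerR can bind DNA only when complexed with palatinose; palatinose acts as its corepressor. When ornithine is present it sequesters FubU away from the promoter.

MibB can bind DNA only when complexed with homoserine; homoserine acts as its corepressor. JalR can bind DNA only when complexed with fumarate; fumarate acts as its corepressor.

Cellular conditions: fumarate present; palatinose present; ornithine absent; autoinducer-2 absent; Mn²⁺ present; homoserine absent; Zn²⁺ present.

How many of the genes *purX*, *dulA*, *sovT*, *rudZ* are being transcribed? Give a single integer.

Mn²⁺ is present, so SovM is inactive.
Required activator SovM is absent, so *purX* is not transcribed.
→ *purX* is OFF.
Palatinose is present, so NerR is active.
With repressor NerR bound, *dovL* is not transcribed.
So DovL is not produced.
Ornithine is absent, so FubU is active.
Activator FubU is present, so *dulA* is transcribed.
→ *dulA* is ON.
Autoinducer-2 is absent, so HaxH is inactive.
Homoserine is absent, so MibB is inactive.
Required activator HaxH is absent, so *sovT* is not transcribed.
→ *sovT* is OFF.
Fumarate is present, so JalR is active.
Zn²⁺ is present, so SibJ is inactive.
Required activator SibJ is absent, so *quvX* is not transcribed.
So QuvX is not produced.
With repressor JalR bound, *rudZ* is not transcribed.
→ *rudZ* is OFF.
1 of the 4 genes is transcribed.

1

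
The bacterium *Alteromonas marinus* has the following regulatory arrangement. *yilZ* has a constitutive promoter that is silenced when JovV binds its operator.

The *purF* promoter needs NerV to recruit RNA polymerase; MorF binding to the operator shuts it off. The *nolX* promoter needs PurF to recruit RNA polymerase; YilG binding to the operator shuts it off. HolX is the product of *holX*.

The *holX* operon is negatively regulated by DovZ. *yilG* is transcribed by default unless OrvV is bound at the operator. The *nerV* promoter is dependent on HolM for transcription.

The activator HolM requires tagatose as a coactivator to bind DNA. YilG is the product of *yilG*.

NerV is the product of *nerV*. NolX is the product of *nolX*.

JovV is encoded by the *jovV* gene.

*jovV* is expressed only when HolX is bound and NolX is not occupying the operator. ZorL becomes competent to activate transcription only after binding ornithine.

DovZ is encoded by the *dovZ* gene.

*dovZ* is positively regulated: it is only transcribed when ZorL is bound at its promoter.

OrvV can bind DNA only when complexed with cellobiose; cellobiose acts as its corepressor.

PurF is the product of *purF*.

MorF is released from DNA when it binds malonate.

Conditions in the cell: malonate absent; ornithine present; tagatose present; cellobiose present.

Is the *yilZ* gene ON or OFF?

ON

Tagatose is present, so HolM is active.
No repressor is bound and HolM is active, so *nerV* is transcribed.
So NerV is produced and active.
Malonate is absent, so MorF is active.
With repressor MorF bound, *purF* is not transcribed.
So PurF is not produced.
Cellobiose is present, so OrvV is active.
With repressor OrvV bound, *yilG* is not transcribed.
So YilG is not produced.
Required activator PurF is absent, so *nolX* is not transcribed.
So NolX is not produced.
Ornithine is present, so ZorL is active.
No repressor is bound and ZorL is active, so *dovZ* is transcribed.
So DovZ is produced and active.
With repressor DovZ bound, *holX* is not transcribed.
So HolX is not produced.
Required activator HolX is absent, so *jovV* is not transcribed.
So JovV is not produced.
With no repressor bound, *yilZ* is transcribed.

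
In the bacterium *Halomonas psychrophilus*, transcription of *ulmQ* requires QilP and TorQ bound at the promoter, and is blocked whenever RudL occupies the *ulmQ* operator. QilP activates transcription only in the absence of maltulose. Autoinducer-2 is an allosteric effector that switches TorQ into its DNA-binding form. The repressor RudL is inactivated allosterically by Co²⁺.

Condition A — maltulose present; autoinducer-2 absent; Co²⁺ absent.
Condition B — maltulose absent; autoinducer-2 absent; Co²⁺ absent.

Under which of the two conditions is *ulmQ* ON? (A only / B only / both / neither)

neither

Condition A:
Maltulose is present, so QilP is inactive.
Autoinducer-2 is absent, so TorQ is inactive.
Co²⁺ is absent, so RudL is active.
With repressor RudL bound, *ulmQ* is not transcribed.
→ *ulmQ* is OFF in A.
Condition B:
Maltulose is absent, so QilP is active.
Autoinducer-2 is absent, so TorQ is inactive.
Co²⁺ is absent, so RudL is active.
With repressor RudL bound, *ulmQ* is not transcribed.
→ *ulmQ* is OFF in B.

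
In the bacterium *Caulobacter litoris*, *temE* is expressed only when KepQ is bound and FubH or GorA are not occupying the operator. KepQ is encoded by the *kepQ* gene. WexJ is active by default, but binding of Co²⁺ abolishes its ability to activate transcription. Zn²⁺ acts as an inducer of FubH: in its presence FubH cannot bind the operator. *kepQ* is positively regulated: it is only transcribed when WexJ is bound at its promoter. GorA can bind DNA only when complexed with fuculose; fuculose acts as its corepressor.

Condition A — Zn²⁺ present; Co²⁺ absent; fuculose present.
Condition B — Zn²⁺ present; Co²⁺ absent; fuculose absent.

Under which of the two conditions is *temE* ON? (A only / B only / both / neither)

Condition A:
Zn²⁺ is present, so FubH is inactive.
Co²⁺ is absent, so WexJ is active.
No repressor is bound and WexJ is active, so *kepQ* is transcribed.
So KepQ is produced and active.
Fuculose is present, so GorA is active.
With repressor GorA bound, *temE* is not transcribed.
→ *temE* is OFF in A.
Condition B:
Zn²⁺ is present, so FubH is inactive.
Co²⁺ is absent, so WexJ is active.
No repressor is bound and WexJ is active, so *kepQ* is transcribed.
So KepQ is produced and active.
Fuculose is absent, so GorA is inactive.
No repressor is bound and KepQ is active, so *temE* is transcribed.
→ *temE* is ON in B.

B only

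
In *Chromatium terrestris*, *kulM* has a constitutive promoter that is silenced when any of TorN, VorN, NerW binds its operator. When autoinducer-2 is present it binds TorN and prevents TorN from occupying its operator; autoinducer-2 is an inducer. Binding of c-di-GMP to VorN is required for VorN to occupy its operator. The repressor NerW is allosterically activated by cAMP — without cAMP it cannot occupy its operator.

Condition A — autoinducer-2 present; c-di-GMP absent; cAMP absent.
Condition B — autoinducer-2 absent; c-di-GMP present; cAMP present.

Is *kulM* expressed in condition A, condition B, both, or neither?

A only

Condition A:
Autoinducer-2 is present, so TorN is inactive.
c-di-GMP is absent, so VorN is inactive.
cAMP is absent, so NerW is inactive.
With no repressor bound, *kulM* is transcribed.
→ *kulM* is ON in A.
Condition B:
Autoinducer-2 is absent, so TorN is active.
c-di-GMP is present, so VorN is active.
cAMP is present, so NerW is active.
With repressor TorN bound, *kulM* is not transcribed.
→ *kulM* is OFF in B.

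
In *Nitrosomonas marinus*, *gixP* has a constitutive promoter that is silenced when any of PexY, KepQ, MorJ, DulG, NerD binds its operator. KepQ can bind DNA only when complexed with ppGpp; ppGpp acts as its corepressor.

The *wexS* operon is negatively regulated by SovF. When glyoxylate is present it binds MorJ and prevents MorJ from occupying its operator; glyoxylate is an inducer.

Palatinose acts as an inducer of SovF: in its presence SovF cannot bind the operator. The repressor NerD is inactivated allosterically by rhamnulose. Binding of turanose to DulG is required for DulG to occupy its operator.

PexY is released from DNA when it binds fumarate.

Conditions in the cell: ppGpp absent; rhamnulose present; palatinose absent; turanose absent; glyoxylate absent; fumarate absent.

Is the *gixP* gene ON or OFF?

Fumarate is absent, so PexY is active.
ppGpp is absent, so KepQ is inactive.
Glyoxylate is absent, so MorJ is active.
Turanose is absent, so DulG is inactive.
Rhamnulose is present, so NerD is inactive.
With repressor PexY bound, *gixP* is not transcribed.

OFF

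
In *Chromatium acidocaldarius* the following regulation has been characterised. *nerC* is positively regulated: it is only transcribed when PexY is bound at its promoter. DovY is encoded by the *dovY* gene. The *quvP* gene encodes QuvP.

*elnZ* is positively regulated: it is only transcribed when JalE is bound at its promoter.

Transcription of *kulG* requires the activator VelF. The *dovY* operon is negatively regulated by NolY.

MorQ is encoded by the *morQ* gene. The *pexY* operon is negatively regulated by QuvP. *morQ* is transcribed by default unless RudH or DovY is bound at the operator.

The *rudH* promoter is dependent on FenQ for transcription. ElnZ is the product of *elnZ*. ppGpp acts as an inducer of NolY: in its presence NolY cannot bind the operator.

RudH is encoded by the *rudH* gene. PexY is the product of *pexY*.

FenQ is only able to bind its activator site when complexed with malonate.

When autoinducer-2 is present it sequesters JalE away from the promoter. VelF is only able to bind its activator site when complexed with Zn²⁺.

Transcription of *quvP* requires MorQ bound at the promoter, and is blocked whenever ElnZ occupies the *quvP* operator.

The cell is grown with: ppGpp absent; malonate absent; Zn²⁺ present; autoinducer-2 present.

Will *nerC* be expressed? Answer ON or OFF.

OFF

Malonate is absent, so FenQ is inactive.
Required activator FenQ is absent, so *rudH* is not transcribed.
So RudH is not produced.
ppGpp is absent, so NolY is active.
With repressor NolY bound, *dovY* is not transcribed.
So DovY is not produced.
With no repressor bound, *morQ* is transcribed.
So MorQ is produced and active.
Autoinducer-2 is present, so JalE is inactive.
Required activator JalE is absent, so *elnZ* is not transcribed.
So ElnZ is not produced.
No repressor is bound and MorQ is active, so *quvP* is transcribed.
So QuvP is produced and active.
With repressor QuvP bound, *pexY* is not transcribed.
So PexY is not produced.
Required activator PexY is absent, so *nerC* is not transcribed.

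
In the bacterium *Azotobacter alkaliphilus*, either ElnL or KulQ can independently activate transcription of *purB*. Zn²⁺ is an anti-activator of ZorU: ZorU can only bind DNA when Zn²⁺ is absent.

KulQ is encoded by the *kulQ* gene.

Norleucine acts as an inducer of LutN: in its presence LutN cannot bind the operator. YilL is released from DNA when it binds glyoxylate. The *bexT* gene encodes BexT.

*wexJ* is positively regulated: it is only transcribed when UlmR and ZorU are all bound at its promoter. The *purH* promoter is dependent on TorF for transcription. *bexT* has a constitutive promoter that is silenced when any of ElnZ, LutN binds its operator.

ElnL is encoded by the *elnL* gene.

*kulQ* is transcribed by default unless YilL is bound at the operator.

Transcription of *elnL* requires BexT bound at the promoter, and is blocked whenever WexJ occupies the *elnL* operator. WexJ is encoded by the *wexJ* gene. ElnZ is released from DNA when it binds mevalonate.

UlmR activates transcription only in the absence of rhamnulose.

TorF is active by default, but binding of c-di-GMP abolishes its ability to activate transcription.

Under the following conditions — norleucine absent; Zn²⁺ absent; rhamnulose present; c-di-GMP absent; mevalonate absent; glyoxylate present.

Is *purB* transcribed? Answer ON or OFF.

ON

Rhamnulose is present, so UlmR is inactive.
Zn²⁺ is absent, so ZorU is active.
Required activator UlmR is absent, so *wexJ* is not transcribed.
So WexJ is not produced.
Mevalonate is absent, so ElnZ is active.
Norleucine is absent, so LutN is active.
With repressor ElnZ bound, *bexT* is not transcribed.
So BexT is not produced.
Required activator BexT is absent, so *elnL* is not transcribed.
So ElnL is not produced.
Glyoxylate is present, so YilL is inactive.
With no repressor bound, *kulQ* is transcribed.
So KulQ is produced and active.
Activator KulQ is present, so *purB* is transcribed.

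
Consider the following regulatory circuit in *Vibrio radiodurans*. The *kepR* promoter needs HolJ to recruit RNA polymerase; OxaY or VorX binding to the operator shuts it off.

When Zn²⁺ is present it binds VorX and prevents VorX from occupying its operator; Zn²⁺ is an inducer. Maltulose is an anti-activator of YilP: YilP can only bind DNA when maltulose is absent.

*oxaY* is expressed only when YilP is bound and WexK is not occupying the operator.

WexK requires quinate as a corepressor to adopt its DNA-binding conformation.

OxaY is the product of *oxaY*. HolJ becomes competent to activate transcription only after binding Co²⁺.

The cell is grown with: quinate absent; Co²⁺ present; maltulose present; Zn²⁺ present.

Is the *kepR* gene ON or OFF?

ON

Maltulose is present, so YilP is inactive.
Quinate is absent, so WexK is inactive.
Required activator YilP is absent, so *oxaY* is not transcribed.
So OxaY is not produced.
Co²⁺ is present, so HolJ is active.
Zn²⁺ is present, so VorX is inactive.
No repressor is bound and HolJ is active, so *kepR* is transcribed.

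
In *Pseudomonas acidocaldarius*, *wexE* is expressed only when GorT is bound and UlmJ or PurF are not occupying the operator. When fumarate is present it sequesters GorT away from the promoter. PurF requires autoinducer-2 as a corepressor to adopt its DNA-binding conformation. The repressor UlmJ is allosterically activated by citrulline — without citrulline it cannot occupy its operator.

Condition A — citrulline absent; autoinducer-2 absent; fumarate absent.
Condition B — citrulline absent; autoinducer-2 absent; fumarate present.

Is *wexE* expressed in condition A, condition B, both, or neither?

A only

Condition A:
Citrulline is absent, so UlmJ is inactive.
Autoinducer-2 is absent, so PurF is inactive.
Fumarate is absent, so GorT is active.
No repressor is bound and GorT is active, so *wexE* is transcribed.
→ *wexE* is ON in A.
Condition B:
Citrulline is absent, so UlmJ is inactive.
Autoinducer-2 is absent, so PurF is inactive.
Fumarate is present, so GorT is inactive.
Required activator GorT is absent, so *wexE* is not transcribed.
→ *wexE* is OFF in B.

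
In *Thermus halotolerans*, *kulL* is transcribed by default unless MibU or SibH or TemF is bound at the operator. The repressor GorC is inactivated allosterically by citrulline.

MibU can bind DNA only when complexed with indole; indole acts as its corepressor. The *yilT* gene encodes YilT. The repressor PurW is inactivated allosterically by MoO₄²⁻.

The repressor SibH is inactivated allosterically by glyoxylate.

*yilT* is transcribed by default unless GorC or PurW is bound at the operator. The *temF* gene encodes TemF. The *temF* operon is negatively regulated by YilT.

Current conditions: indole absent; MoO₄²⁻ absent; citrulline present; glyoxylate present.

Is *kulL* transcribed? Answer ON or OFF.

OFF

Indole is absent, so MibU is inactive.
Glyoxylate is present, so SibH is inactive.
Citrulline is present, so GorC is inactive.
MoO₄²⁻ is absent, so PurW is active.
With repressor PurW bound, *yilT* is not transcribed.
So YilT is not produced.
With no repressor bound, *temF* is transcribed.
So TemF is produced and active.
With repressor TemF bound, *kulL* is not transcribed.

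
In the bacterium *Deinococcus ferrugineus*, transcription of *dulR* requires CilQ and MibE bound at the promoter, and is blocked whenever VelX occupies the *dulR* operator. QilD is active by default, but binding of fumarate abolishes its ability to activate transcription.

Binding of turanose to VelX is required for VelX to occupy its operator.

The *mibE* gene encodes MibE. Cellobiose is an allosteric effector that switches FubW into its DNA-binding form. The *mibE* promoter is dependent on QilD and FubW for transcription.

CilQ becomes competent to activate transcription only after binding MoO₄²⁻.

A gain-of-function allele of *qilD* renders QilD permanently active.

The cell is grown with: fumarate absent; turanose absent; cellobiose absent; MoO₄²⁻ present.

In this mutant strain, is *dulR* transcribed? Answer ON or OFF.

MoO₄²⁻ is present, so CilQ is active.
QilD is constitutively active in this strain.
Cellobiose is absent, so FubW is inactive.
Required activator FubW is absent, so *mibE* is not transcribed.
So MibE is not produced.
Turanose is absent, so VelX is inactive.
Required activator MibE is absent, so *dulR* is not transcribed.

OFF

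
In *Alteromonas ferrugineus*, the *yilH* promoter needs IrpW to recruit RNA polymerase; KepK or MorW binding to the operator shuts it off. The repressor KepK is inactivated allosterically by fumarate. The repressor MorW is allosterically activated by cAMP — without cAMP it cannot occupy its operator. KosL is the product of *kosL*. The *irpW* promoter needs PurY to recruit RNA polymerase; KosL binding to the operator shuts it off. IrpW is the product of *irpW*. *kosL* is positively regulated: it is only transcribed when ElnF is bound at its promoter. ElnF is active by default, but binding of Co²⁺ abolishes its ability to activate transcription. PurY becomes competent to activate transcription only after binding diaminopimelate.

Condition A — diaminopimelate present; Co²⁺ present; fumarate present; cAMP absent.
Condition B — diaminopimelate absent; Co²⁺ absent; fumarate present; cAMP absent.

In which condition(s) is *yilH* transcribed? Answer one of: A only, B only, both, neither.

A only

Condition A:
Diaminopimelate is present, so PurY is active.
Co²⁺ is present, so ElnF is inactive.
Required activator ElnF is absent, so *kosL* is not transcribed.
So KosL is not produced.
No repressor is bound and PurY is active, so *irpW* is transcribed.
So IrpW is produced and active.
Fumarate is present, so KepK is inactive.
cAMP is absent, so MorW is inactive.
No repressor is bound and IrpW is active, so *yilH* is transcribed.
→ *yilH* is ON in A.
Condition B:
Diaminopimelate is absent, so PurY is inactive.
Co²⁺ is absent, so ElnF is active.
No repressor is bound and ElnF is active, so *kosL* is transcribed.
So KosL is produced and active.
With repressor KosL bound, *irpW* is not transcribed.
So IrpW is not produced.
Fumarate is present, so KepK is inactive.
cAMP is absent, so MorW is inactive.
Required activator IrpW is absent, so *yilH* is not transcribed.
→ *yilH* is OFF in B.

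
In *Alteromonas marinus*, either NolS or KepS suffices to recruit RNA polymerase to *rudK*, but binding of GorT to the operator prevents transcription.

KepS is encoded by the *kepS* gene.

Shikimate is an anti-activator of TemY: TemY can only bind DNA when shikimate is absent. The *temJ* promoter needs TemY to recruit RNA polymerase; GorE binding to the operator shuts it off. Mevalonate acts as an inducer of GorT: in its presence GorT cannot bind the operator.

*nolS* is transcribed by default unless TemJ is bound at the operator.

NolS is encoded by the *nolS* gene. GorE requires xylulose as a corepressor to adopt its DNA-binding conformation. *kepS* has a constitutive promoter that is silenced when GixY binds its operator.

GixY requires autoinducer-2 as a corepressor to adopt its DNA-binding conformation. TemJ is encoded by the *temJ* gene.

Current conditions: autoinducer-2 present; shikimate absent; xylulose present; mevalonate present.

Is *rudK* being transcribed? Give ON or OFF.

Xylulose is present, so GorE is active.
Shikimate is absent, so TemY is active.
With repressor GorE bound, *temJ* is not transcribed.
So TemJ is not produced.
With no repressor bound, *nolS* is transcribed.
So NolS is produced and active.
Autoinducer-2 is present, so GixY is active.
With repressor GixY bound, *kepS* is not transcribed.
So KepS is not produced.
Mevalonate is present, so GorT is inactive.
Activator NolS is present, so *rudK* is transcribed.

ON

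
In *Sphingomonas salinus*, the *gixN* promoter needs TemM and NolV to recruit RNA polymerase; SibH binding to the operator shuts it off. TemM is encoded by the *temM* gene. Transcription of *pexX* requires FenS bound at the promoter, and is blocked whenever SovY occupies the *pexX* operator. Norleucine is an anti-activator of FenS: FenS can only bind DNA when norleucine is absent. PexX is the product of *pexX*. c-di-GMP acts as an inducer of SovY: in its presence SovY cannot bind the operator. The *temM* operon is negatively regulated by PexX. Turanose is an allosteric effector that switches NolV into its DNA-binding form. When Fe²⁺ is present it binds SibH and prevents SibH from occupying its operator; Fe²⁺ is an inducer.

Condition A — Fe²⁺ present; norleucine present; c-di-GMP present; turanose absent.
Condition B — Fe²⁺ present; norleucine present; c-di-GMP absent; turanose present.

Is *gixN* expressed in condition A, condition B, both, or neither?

Condition A:
Fe²⁺ is present, so SibH is inactive.
Norleucine is present, so FenS is inactive.
c-di-GMP is present, so SovY is inactive.
Required activator FenS is absent, so *pexX* is not transcribed.
So PexX is not produced.
With no repressor bound, *temM* is transcribed.
So TemM is produced and active.
Turanose is absent, so NolV is inactive.
Required activator NolV is absent, so *gixN* is not transcribed.
→ *gixN* is OFF in A.
Condition B:
Fe²⁺ is present, so SibH is inactive.
Norleucine is present, so FenS is inactive.
c-di-GMP is absent, so SovY is active.
With repressor SovY bound, *pexX* is not transcribed.
So PexX is not produced.
With no repressor bound, *temM* is transcribed.
So TemM is produced and active.
Turanose is present, so NolV is active.
No repressor is bound and TemM and NolV are active, so *gixN* is transcribed.
→ *gixN* is ON in B.

B only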